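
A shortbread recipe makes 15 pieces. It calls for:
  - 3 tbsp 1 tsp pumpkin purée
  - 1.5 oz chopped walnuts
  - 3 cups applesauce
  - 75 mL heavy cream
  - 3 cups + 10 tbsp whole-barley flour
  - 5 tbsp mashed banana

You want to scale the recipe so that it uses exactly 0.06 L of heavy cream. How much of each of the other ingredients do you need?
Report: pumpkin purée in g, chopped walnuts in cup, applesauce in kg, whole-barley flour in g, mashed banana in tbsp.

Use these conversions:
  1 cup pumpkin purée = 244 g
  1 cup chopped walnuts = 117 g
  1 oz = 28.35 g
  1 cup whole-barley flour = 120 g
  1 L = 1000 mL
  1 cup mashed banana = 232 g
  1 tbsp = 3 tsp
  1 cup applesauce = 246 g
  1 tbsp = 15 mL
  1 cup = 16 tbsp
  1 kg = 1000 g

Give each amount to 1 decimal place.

The original recipe has 0.075 L of heavy cream, so the scaling factor is 0.06 ÷ 0.075 = 4/5 = 0.8.
pumpkin purée: (3 tbsp + 1 tsp = 10/3 tbsp) × 4/5 ÷ 16 tbsp/cup × 244 g/cup ≈ 40.7 g
chopped walnuts: 1.5 oz × 4/5 × 28.35 g/oz ÷ 117 g/cup ≈ 0.3 cup
applesauce: 3 cup × 4/5 × 246 g/cup ÷ 1000 g/kg ≈ 0.6 kg
whole-barley flour: (3 cup + 10 tbsp = 3.625 cup) × 4/5 × 120 g/cup = 348.0 g
mashed banana: 5 tbsp × 4/5 = 4.0 tbsp

pumpkin purée: 40.7 g; chopped walnuts: 0.3 cup; applesauce: 0.6 kg; whole-barley flour: 348.0 g; mashed banana: 4.0 tbsp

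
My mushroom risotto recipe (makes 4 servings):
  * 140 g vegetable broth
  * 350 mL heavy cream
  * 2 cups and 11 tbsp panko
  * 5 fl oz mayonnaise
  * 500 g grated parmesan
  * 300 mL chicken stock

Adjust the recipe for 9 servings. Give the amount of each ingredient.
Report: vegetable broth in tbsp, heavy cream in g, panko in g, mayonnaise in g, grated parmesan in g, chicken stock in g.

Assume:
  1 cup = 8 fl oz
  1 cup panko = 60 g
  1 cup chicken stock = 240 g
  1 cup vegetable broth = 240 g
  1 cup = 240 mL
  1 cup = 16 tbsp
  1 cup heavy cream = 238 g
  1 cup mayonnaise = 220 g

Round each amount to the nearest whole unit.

vegetable broth: 21 tbsp; heavy cream: 781 g; panko: 363 g; mayonnaise: 309 g; grated parmesan: 1125 g; chicken stock: 675 g

Scaling factor: 9/4 = 2.25.
vegetable broth: 140 g × 9/4 ÷ 240 g/cup × 16 tbsp/cup = 21 tbsp
heavy cream: 350 mL × 9/4 ÷ 240 mL/cup × 238 g/cup ≈ 781 g
panko: (2 cup + 11 tbsp = 2.6875 cup) × 9/4 × 60 g/cup ≈ 363 g
mayonnaise: 5 fl oz × 9/4 ÷ 8 fl oz/cup × 220 g/cup ≈ 309 g
grated parmesan: 500 g × 9/4 = 1125 g
chicken stock: 300 mL × 9/4 ÷ 240 mL/cup × 240 g/cup = 675 g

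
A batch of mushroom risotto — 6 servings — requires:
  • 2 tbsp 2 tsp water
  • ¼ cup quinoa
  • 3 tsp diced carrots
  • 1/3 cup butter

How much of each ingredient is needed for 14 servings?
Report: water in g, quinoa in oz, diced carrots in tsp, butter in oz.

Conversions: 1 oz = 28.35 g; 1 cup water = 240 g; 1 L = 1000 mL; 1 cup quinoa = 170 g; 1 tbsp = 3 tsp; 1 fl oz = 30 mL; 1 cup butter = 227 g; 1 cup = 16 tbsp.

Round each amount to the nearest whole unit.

Scaling factor: 14/6 = 7/3.
water: (2 tbsp + 2 tsp = 8/3 tbsp) × 7/3 ÷ 16 tbsp/cup × 240 g/cup ≈ 93 g
quinoa: 0.25 cup × 7/3 × 170 g/cup ÷ 28.35 g/oz ≈ 3 oz
diced carrots: 3 tsp × 7/3 = 7 tsp
butter: 1/3 cup × 7/3 × 227 g/cup ÷ 28.35 g/oz ≈ 6 oz

water: 93 g; quinoa: 3 oz; diced carrots: 7 tsp; butter: 6 oz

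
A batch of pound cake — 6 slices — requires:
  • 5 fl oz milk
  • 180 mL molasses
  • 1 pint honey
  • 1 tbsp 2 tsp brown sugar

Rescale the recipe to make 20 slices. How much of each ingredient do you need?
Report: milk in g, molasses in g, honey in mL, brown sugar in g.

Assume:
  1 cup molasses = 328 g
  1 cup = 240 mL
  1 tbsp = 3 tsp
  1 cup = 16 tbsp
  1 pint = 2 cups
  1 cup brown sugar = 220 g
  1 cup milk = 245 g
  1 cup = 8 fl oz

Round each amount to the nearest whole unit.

Scaling factor: 20/6 = 10/3.
milk: 5 fl oz × 10/3 ÷ 8 fl oz/cup × 245 g/cup ≈ 510 g
molasses: 180 mL × 10/3 ÷ 240 mL/cup × 328 g/cup = 820 g
honey: 1 pint × 10/3 × 2 cup/pint × 240 mL/cup = 1600 mL
brown sugar: (1 tbsp + 2 tsp = 5/3 tbsp) × 10/3 ÷ 16 tbsp/cup × 220 g/cup ≈ 76 g

milk: 510 g; molasses: 820 g; honey: 1600 mL; brown sugar: 76 g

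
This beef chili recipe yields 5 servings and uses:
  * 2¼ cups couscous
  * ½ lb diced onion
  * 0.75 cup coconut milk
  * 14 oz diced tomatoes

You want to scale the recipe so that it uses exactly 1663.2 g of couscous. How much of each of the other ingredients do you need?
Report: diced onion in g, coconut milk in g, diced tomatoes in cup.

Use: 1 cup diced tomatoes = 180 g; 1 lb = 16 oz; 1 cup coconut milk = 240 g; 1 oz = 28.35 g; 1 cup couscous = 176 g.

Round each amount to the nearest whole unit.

diced onion: 953 g; coconut milk: 756 g; diced tomatoes: 9 cup

The original recipe has 396 g of couscous, so the scaling factor is 1663.2 ÷ 396 = 21/5 = 4.2.
diced onion: 0.5 lb × 21/5 × 16 oz/lb × 28.35 g/oz ≈ 953 g
coconut milk: 0.75 cup × 21/5 × 240 g/cup = 756 g
diced tomatoes: 14 oz × 21/5 × 28.35 g/oz ÷ 180 g/cup ≈ 9 cup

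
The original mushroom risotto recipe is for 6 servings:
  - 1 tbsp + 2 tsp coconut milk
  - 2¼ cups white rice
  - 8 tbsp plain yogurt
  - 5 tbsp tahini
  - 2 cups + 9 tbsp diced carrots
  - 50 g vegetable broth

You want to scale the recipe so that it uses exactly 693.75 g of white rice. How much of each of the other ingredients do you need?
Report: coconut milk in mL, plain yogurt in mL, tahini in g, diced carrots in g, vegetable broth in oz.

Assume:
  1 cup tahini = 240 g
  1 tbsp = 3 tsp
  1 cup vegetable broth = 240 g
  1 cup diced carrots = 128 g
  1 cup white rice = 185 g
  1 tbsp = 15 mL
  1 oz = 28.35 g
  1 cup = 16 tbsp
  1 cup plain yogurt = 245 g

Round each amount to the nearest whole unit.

The original recipe has 416.25 g of white rice, so the scaling factor is 693.75 ÷ 416.25 = 5/3.
coconut milk: (1 tbsp + 2 tsp = 5/3 tbsp) × 5/3 × 15 mL/tbsp ≈ 42 mL
plain yogurt: 8 tbsp × 5/3 × 15 mL/tbsp = 200 mL
tahini: 5 tbsp × 5/3 ÷ 16 tbsp/cup × 240 g/cup = 125 g
diced carrots: (2 cup + 9 tbsp = 2.5625 cup) × 5/3 × 128 g/cup ≈ 547 g
vegetable broth: 50 g × 5/3 ÷ 28.35 g/oz ≈ 3 oz

coconut milk: 42 mL; plain yogurt: 200 mL; tahini: 125 g; diced carrots: 547 g; vegetable broth: 3 oz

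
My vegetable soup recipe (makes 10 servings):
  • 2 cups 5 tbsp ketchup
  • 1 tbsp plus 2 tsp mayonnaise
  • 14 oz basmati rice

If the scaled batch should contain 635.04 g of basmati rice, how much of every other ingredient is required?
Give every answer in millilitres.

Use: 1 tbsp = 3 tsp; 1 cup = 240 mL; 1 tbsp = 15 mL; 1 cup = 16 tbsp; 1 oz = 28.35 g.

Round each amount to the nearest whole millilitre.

The original recipe has 396.9 g of basmati rice, so the scaling factor is 635.04 ÷ 396.9 = 8/5 = 1.6.
ketchup: (2 cup + 5 tbsp = 2.3125 cup) × 8/5 × 240 mL/cup = 888 mL
mayonnaise: (1 tbsp + 2 tsp = 5/3 tbsp) × 8/5 × 15 mL/tbsp = 40 mL

ketchup: 888 mL; mayonnaise: 40 mL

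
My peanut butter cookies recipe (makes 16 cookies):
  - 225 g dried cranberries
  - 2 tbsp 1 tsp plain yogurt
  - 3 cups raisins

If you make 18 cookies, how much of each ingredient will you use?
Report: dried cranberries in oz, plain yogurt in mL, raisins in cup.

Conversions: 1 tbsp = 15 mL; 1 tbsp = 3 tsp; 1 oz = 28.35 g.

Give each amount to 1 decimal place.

Scaling factor: 18/16 = 9/8 = 1.125.
dried cranberries: 225 g × 9/8 ÷ 28.35 g/oz ≈ 8.9 oz
plain yogurt: (2 tbsp + 1 tsp = 7/3 tbsp) × 9/8 × 15 mL/tbsp ≈ 39.4 mL
raisins: 3 cup × 9/8 ≈ 3.4 cup

dried cranberries: 8.9 oz; plain yogurt: 39.4 mL; raisins: 3.4 cup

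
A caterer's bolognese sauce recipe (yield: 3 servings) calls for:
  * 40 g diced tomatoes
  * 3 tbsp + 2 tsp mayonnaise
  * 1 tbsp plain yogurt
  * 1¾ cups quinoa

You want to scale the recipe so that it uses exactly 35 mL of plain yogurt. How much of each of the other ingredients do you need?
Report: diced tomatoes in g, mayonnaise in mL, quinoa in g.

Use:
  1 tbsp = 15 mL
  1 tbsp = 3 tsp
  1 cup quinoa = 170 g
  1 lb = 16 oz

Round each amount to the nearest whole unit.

The original recipe has 15 mL of plain yogurt, so the scaling factor is 35 ÷ 15 = 7/3.
diced tomatoes: 40 g × 7/3 ≈ 93 g
mayonnaise: (3 tbsp + 2 tsp = 11/3 tbsp) × 7/3 × 15 mL/tbsp ≈ 128 mL
quinoa: 1.75 cup × 7/3 × 170 g/cup ≈ 694 g

diced tomatoes: 93 g; mayonnaise: 128 mL; quinoa: 694 g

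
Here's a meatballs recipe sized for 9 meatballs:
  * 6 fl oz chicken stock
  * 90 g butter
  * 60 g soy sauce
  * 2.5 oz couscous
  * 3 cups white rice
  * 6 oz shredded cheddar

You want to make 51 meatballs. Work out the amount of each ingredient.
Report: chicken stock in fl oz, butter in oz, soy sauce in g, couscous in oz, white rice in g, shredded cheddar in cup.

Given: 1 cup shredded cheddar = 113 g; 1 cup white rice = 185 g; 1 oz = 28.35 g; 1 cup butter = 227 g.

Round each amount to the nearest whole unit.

chicken stock: 34 fl oz; butter: 18 oz; soy sauce: 340 g; couscous: 14 oz; white rice: 3145 g; shredded cheddar: 9 cup

Scaling factor: 51/9 = 17/3.
chicken stock: 6 fl oz × 17/3 = 34 fl oz
butter: 90 g × 17/3 ÷ 28.35 g/oz ≈ 18 oz
soy sauce: 60 g × 17/3 = 340 g
couscous: 2.5 oz × 17/3 ≈ 14 oz
white rice: 3 cup × 17/3 × 185 g/cup = 3145 g
shredded cheddar: 6 oz × 17/3 × 28.35 g/oz ÷ 113 g/cup ≈ 9 cup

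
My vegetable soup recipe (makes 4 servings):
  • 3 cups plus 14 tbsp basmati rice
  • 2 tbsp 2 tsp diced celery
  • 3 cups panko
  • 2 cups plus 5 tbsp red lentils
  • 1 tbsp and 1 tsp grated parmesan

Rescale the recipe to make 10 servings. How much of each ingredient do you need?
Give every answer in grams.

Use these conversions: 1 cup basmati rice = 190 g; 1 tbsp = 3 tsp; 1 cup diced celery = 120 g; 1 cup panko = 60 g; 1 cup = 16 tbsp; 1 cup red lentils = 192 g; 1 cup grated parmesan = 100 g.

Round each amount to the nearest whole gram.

Scaling factor: 10/4 = 5/2 = 2.5.
basmati rice: (3 cup + 14 tbsp = 3.875 cup) × 5/2 × 190 g/cup ≈ 1841 g
diced celery: (2 tbsp + 2 tsp = 8/3 tbsp) × 5/2 ÷ 16 tbsp/cup × 120 g/cup = 50 g
panko: 3 cup × 5/2 × 60 g/cup = 450 g
red lentils: (2 cup + 5 tbsp = 2.3125 cup) × 5/2 × 192 g/cup = 1110 g
grated parmesan: (1 tbsp + 1 tsp = 4/3 tbsp) × 5/2 ÷ 16 tbsp/cup × 100 g/cup ≈ 21 g

basmati rice: 1841 g; diced celery: 50 g; panko: 450 g; red lentils: 1110 g; grated parmesan: 21 g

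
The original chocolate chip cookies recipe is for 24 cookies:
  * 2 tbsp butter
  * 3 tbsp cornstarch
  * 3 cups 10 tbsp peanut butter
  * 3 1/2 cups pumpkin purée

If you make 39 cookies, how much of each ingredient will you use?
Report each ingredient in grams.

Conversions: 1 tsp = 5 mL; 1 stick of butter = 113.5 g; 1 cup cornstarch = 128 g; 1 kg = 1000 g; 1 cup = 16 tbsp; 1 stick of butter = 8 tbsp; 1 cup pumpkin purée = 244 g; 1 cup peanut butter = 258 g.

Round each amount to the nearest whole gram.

Scaling factor: 39/24 = 13/8 = 1.625.
butter: 2 tbsp × 13/8 ÷ 8 tbsp/stick × 113.5 g/stick ≈ 46 g
cornstarch: 3 tbsp × 13/8 ÷ 16 tbsp/cup × 128 g/cup = 39 g
peanut butter: (3 cup + 10 tbsp = 3.625 cup) × 13/8 × 258 g/cup ≈ 1520 g
pumpkin purée: 3.5 cup × 13/8 × 244 g/cup ≈ 1388 g

butter: 46 g; cornstarch: 39 g; peanut butter: 1520 g; pumpkin purée: 1388 g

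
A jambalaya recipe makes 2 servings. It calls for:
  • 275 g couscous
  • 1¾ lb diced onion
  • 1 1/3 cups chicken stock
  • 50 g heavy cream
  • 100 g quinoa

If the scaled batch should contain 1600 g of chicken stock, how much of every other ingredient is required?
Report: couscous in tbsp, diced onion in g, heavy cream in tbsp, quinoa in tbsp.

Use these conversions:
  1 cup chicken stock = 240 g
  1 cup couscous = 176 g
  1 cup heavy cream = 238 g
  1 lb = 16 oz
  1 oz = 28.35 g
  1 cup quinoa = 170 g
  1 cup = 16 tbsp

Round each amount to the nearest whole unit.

couscous: 125 tbsp; diced onion: 3969 g; heavy cream: 17 tbsp; quinoa: 47 tbsp

The original recipe has 320 g of chicken stock, so the scaling factor is 1600 ÷ 320 = 5.
couscous: 275 g × 5 ÷ 176 g/cup × 16 tbsp/cup = 125 tbsp
diced onion: 1.75 lb × 5 × 16 oz/lb × 28.35 g/oz = 3969 g
heavy cream: 50 g × 5 ÷ 238 g/cup × 16 tbsp/cup ≈ 17 tbsp
quinoa: 100 g × 5 ÷ 170 g/cup × 16 tbsp/cup ≈ 47 tbsp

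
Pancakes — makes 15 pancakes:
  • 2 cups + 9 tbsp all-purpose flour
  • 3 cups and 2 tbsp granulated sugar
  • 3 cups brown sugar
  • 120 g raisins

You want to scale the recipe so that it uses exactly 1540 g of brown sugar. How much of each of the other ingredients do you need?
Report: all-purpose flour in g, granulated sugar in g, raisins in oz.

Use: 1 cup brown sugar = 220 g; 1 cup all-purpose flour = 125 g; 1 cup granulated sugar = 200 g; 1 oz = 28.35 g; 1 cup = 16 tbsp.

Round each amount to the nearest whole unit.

all-purpose flour: 747 g; granulated sugar: 1458 g; raisins: 10 oz

The original recipe has 660 g of brown sugar, so the scaling factor is 1540 ÷ 660 = 7/3.
all-purpose flour: (2 cup + 9 tbsp = 2.5625 cup) × 7/3 × 125 g/cup ≈ 747 g
granulated sugar: (3 cup + 2 tbsp = 3.125 cup) × 7/3 × 200 g/cup ≈ 1458 g
raisins: 120 g × 7/3 ÷ 28.35 g/oz ≈ 10 oz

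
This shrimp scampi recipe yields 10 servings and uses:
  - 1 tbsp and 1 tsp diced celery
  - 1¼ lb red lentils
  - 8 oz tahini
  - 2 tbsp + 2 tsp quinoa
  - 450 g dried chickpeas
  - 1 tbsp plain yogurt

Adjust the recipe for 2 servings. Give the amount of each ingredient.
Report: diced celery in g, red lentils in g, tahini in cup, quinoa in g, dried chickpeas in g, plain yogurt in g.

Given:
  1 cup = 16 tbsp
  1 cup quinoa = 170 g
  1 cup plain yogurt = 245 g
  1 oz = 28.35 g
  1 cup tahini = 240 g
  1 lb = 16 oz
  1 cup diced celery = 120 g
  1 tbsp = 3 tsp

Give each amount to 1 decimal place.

Scaling factor: 2/10 = 1/5 = 0.2.
diced celery: (1 tbsp + 1 tsp = 4/3 tbsp) × 1/5 ÷ 16 tbsp/cup × 120 g/cup = 2.0 g
red lentils: 1.25 lb × 1/5 × 16 oz/lb × 28.35 g/oz = 113.4 g
tahini: 8 oz × 1/5 × 28.35 g/oz ÷ 240 g/cup ≈ 0.2 cup
quinoa: (2 tbsp + 2 tsp = 8/3 tbsp) × 1/5 ÷ 16 tbsp/cup × 170 g/cup ≈ 5.7 g
dried chickpeas: 450 g × 1/5 = 90.0 g
plain yogurt: 1 tbsp × 1/5 ÷ 16 tbsp/cup × 245 g/cup ≈ 3.1 g

diced celery: 2.0 g; red lentils: 113.4 g; tahini: 0.2 cup; quinoa: 5.7 g; dried chickpeas: 90.0 g; plain yogurt: 3.1 g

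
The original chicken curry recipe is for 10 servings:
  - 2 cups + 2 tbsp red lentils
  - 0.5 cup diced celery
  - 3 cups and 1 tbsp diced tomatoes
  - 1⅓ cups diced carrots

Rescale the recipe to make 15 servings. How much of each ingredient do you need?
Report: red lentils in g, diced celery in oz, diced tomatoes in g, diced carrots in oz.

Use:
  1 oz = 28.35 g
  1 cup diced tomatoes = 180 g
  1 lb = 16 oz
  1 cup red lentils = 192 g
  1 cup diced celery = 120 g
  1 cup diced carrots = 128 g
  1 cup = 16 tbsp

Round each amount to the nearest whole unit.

Scaling factor: 15/10 = 3/2 = 1.5.
red lentils: (2 cup + 2 tbsp = 2.125 cup) × 3/2 × 192 g/cup = 612 g
diced celery: 0.5 cup × 3/2 × 120 g/cup ÷ 28.35 g/oz ≈ 3 oz
diced tomatoes: (3 cup + 1 tbsp = 3.0625 cup) × 3/2 × 180 g/cup ≈ 827 g
diced carrots: 4/3 cup × 3/2 × 128 g/cup ÷ 28.35 g/oz ≈ 9 oz

red lentils: 612 g; diced celery: 3 oz; diced tomatoes: 827 g; diced carrots: 9 oz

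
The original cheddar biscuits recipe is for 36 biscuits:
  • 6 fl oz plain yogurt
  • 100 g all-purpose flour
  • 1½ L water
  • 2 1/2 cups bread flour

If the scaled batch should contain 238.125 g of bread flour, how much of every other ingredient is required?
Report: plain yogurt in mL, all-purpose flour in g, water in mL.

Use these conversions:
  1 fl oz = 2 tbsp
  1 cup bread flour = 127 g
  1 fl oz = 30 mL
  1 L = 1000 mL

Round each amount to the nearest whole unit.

plain yogurt: 135 mL; all-purpose flour: 75 g; water: 1125 mL

The original recipe has 317.5 g of bread flour, so the scaling factor is 238.125 ÷ 317.5 = 3/4 = 0.75.
plain yogurt: 6 fl oz × 3/4 × 30 mL/fl oz = 135 mL
all-purpose flour: 100 g × 3/4 = 75 g
water: 1.5 L × 3/4 × 1000 mL/L = 1125 mL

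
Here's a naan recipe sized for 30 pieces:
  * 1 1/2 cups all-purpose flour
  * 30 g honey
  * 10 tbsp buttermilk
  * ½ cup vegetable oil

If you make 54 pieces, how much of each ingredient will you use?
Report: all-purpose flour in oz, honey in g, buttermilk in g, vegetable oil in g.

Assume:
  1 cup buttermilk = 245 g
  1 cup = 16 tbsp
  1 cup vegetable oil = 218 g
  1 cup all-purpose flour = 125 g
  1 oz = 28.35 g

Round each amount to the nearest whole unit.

Scaling factor: 54/30 = 9/5 = 1.8.
all-purpose flour: 1.5 cup × 9/5 × 125 g/cup ÷ 28.35 g/oz ≈ 12 oz
honey: 30 g × 9/5 = 54 g
buttermilk: 10 tbsp × 9/5 ÷ 16 tbsp/cup × 245 g/cup ≈ 276 g
vegetable oil: 0.5 cup × 9/5 × 218 g/cup ≈ 196 g

all-purpose flour: 12 oz; honey: 54 g; buttermilk: 276 g; vegetable oil: 196 g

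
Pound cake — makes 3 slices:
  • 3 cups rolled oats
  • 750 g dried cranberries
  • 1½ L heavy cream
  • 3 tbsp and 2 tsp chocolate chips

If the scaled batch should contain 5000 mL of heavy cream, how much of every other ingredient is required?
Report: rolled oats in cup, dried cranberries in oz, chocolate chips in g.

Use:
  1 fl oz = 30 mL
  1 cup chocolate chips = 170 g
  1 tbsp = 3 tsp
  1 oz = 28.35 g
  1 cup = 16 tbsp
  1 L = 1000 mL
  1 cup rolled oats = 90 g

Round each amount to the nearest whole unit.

The original recipe has 1500 mL of heavy cream, so the scaling factor is 5000 ÷ 1500 = 10/3.
rolled oats: 3 cup × 10/3 = 10 cup
dried cranberries: 750 g × 10/3 ÷ 28.35 g/oz ≈ 88 oz
chocolate chips: (3 tbsp + 2 tsp = 11/3 tbsp) × 10/3 ÷ 16 tbsp/cup × 170 g/cup ≈ 130 g

rolled oats: 10 cup; dried cranberries: 88 oz; chocolate chips: 130 g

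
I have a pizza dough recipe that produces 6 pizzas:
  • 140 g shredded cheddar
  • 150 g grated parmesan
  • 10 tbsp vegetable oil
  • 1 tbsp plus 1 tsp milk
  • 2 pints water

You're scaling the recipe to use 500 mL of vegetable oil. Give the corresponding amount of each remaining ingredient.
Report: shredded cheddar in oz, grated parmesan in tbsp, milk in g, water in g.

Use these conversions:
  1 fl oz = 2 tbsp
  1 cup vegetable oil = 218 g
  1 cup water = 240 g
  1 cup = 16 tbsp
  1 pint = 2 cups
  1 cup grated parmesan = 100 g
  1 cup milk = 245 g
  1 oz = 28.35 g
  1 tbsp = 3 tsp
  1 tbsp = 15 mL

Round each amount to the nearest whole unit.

shredded cheddar: 16 oz; grated parmesan: 80 tbsp; milk: 68 g; water: 3200 g

The original recipe has 150 mL of vegetable oil, so the scaling factor is 500 ÷ 150 = 10/3.
shredded cheddar: 140 g × 10/3 ÷ 28.35 g/oz ≈ 16 oz
grated parmesan: 150 g × 10/3 ÷ 100 g/cup × 16 tbsp/cup = 80 tbsp
milk: (1 tbsp + 1 tsp = 4/3 tbsp) × 10/3 ÷ 16 tbsp/cup × 245 g/cup ≈ 68 g
water: 2 pint × 10/3 × 2 cup/pint × 240 g/cup = 3200 g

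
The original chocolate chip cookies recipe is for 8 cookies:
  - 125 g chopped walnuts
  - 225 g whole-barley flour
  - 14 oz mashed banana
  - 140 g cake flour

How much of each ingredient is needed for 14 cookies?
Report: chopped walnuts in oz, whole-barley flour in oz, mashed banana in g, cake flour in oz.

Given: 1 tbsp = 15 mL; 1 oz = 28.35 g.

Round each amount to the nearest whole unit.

Scaling factor: 14/8 = 7/4 = 1.75.
chopped walnuts: 125 g × 7/4 ÷ 28.35 g/oz ≈ 8 oz
whole-barley flour: 225 g × 7/4 ÷ 28.35 g/oz ≈ 14 oz
mashed banana: 14 oz × 7/4 × 28.35 g/oz ≈ 695 g
cake flour: 140 g × 7/4 ÷ 28.35 g/oz ≈ 9 oz

chopped walnuts: 8 oz; whole-barley flour: 14 oz; mashed banana: 695 g; cake flour: 9 oz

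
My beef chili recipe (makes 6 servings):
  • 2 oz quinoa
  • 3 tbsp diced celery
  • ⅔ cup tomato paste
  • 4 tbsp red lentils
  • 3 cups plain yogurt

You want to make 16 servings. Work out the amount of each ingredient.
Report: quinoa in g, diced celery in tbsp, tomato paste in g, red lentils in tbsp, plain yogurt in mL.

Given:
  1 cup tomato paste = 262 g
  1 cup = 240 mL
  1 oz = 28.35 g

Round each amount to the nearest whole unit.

quinoa: 151 g; diced celery: 8 tbsp; tomato paste: 466 g; red lentils: 11 tbsp; plain yogurt: 1920 mL

Scaling factor: 16/6 = 8/3.
quinoa: 2 oz × 8/3 × 28.35 g/oz ≈ 151 g
diced celery: 3 tbsp × 8/3 = 8 tbsp
tomato paste: 2/3 cup × 8/3 × 262 g/cup ≈ 466 g
red lentils: 4 tbsp × 8/3 ≈ 11 tbsp
plain yogurt: 3 cup × 8/3 × 240 mL/cup = 1920 mL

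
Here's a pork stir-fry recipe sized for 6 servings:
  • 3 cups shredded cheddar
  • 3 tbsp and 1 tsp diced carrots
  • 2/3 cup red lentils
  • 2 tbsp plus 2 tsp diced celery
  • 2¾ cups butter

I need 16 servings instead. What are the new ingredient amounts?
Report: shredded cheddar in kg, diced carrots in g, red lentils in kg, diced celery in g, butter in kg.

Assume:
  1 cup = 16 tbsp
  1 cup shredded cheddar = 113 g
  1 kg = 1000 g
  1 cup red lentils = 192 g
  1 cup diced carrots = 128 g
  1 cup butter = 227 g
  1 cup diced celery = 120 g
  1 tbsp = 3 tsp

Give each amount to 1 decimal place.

Scaling factor: 16/6 = 8/3.
shredded cheddar: 3 cup × 8/3 × 113 g/cup ÷ 1000 g/kg ≈ 0.9 kg
diced carrots: (3 tbsp + 1 tsp = 10/3 tbsp) × 8/3 ÷ 16 tbsp/cup × 128 g/cup ≈ 71.1 g
red lentils: 2/3 cup × 8/3 × 192 g/cup ÷ 1000 g/kg ≈ 0.3 kg
diced celery: (2 tbsp + 2 tsp = 8/3 tbsp) × 8/3 ÷ 16 tbsp/cup × 120 g/cup ≈ 53.3 g
butter: 2.75 cup × 8/3 × 227 g/cup ÷ 1000 g/kg ≈ 1.7 kg

shredded cheddar: 0.9 kg; diced carrots: 71.1 g; red lentils: 0.3 kg; diced celery: 53.3 g; butter: 1.7 kg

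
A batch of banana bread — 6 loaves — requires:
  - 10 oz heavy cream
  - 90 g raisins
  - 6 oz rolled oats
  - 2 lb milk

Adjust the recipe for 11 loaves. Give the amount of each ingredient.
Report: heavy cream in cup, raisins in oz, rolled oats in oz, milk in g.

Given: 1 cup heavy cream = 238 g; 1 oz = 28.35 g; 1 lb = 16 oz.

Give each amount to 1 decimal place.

heavy cream: 2.2 cup; raisins: 5.8 oz; rolled oats: 11.0 oz; milk: 1663.2 g

Scaling factor: 11/6.
heavy cream: 10 oz × 11/6 × 28.35 g/oz ÷ 238 g/cup ≈ 2.2 cup
raisins: 90 g × 11/6 ÷ 28.35 g/oz ≈ 5.8 oz
rolled oats: 6 oz × 11/6 = 11.0 oz
milk: 2 lb × 11/6 × 16 oz/lb × 28.35 g/oz = 1663.2 g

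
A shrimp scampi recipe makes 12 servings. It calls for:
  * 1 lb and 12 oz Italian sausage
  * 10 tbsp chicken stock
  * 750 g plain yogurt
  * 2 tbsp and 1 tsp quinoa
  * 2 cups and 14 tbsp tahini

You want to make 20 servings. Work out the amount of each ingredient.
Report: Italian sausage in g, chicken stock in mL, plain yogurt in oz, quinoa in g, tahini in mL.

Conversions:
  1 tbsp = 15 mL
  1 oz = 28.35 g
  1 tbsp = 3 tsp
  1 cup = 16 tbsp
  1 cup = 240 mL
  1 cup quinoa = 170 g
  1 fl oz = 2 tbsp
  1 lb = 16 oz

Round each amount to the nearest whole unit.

Scaling factor: 20/12 = 5/3.
Italian sausage: (1 lb + 12 oz = 1.75 lb) × 5/3 × 16 oz/lb × 28.35 g/oz = 1323 g
chicken stock: 10 tbsp × 5/3 × 15 mL/tbsp = 250 mL
plain yogurt: 750 g × 5/3 ÷ 28.35 g/oz ≈ 44 oz
quinoa: (2 tbsp + 1 tsp = 7/3 tbsp) × 5/3 ÷ 16 tbsp/cup × 170 g/cup ≈ 41 g
tahini: (2 cup + 14 tbsp = 2.875 cup) × 5/3 × 240 mL/cup = 1150 mL

Italian sausage: 1323 g; chicken stock: 250 mL; plain yogurt: 44 oz; quinoa: 41 g; tahini: 1150 mL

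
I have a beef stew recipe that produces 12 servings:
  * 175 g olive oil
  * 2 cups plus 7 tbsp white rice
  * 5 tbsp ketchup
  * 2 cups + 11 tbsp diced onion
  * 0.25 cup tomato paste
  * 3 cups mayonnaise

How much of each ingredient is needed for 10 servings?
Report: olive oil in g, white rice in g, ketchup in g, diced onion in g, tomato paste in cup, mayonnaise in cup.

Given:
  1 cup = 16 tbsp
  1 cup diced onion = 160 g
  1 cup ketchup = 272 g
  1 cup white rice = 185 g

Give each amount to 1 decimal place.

Scaling factor: 10/12 = 5/6.
olive oil: 175 g × 5/6 ≈ 145.8 g
white rice: (2 cup + 7 tbsp = 2.4375 cup) × 5/6 × 185 g/cup ≈ 375.8 g
ketchup: 5 tbsp × 5/6 ÷ 16 tbsp/cup × 272 g/cup ≈ 70.8 g
diced onion: (2 cup + 11 tbsp = 2.6875 cup) × 5/6 × 160 g/cup ≈ 358.3 g
tomato paste: 0.25 cup × 5/6 ≈ 0.2 cup
mayonnaise: 3 cup × 5/6 = 2.5 cup

olive oil: 145.8 g; white rice: 375.8 g; ketchup: 70.8 g; diced onion: 358.3 g; tomato paste: 0.2 cup; mayonnaise: 2.5 cup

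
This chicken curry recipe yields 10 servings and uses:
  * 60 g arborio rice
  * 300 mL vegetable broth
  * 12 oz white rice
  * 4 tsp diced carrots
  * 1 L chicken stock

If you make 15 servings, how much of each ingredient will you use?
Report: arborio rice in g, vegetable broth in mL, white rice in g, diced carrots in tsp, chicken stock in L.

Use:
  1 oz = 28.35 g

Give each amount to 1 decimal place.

arborio rice: 90.0 g; vegetable broth: 450.0 mL; white rice: 510.3 g; diced carrots: 6.0 tsp; chicken stock: 1.5 L

Scaling factor: 15/10 = 3/2 = 1.5.
arborio rice: 60 g × 3/2 = 90.0 g
vegetable broth: 300 mL × 3/2 = 450.0 mL
white rice: 12 oz × 3/2 × 28.35 g/oz = 510.3 g
diced carrots: 4 tsp × 3/2 = 6.0 tsp
chicken stock: 1 L × 3/2 = 1.5 L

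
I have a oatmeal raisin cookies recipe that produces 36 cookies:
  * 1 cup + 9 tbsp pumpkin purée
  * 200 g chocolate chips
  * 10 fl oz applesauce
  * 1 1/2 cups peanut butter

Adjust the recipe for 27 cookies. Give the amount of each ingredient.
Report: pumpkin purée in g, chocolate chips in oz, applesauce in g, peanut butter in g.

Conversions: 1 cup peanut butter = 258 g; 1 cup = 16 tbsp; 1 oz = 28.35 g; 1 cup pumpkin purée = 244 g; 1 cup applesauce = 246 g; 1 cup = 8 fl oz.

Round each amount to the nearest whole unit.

Scaling factor: 27/36 = 3/4 = 0.75.
pumpkin purée: (1 cup + 9 tbsp = 1.5625 cup) × 3/4 × 244 g/cup ≈ 286 g
chocolate chips: 200 g × 3/4 ÷ 28.35 g/oz ≈ 5 oz
applesauce: 10 fl oz × 3/4 ÷ 8 fl oz/cup × 246 g/cup ≈ 231 g
peanut butter: 1.5 cup × 3/4 × 258 g/cup ≈ 290 g

pumpkin purée: 286 g; chocolate chips: 5 oz; applesauce: 231 g; peanut butter: 290 g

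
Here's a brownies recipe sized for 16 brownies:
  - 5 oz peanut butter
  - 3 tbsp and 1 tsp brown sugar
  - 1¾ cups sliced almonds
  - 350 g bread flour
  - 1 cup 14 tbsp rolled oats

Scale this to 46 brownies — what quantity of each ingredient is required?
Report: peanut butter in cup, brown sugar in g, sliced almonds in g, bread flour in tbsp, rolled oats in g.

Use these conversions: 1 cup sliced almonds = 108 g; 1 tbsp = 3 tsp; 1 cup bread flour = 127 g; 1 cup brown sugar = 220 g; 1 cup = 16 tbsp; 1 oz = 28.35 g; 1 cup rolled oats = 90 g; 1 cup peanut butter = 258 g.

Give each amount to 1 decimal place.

Scaling factor: 46/16 = 23/8 = 2.875.
peanut butter: 5 oz × 23/8 × 28.35 g/oz ÷ 258 g/cup ≈ 1.6 cup
brown sugar: (3 tbsp + 1 tsp = 10/3 tbsp) × 23/8 ÷ 16 tbsp/cup × 220 g/cup ≈ 131.8 g
sliced almonds: 1.75 cup × 23/8 × 108 g/cup ≈ 543.4 g
bread flour: 350 g × 23/8 ÷ 127 g/cup × 16 tbsp/cup ≈ 126.8 tbsp
rolled oats: (1 cup + 14 tbsp = 1.875 cup) × 23/8 × 90 g/cup ≈ 485.2 g

peanut butter: 1.6 cup; brown sugar: 131.8 g; sliced almonds: 543.4 g; bread flour: 126.8 tbsp; rolled oats: 485.2 g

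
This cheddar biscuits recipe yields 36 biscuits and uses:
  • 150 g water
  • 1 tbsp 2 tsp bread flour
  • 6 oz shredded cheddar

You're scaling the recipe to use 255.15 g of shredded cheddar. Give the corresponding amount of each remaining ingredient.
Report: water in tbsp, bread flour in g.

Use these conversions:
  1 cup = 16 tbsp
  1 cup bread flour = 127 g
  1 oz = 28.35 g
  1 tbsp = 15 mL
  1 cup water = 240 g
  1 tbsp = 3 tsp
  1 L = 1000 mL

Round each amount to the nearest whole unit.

water: 15 tbsp; bread flour: 20 g

The original recipe has 170.1 g of shredded cheddar, so the scaling factor is 255.15 ÷ 170.1 = 3/2 = 1.5.
water: 150 g × 3/2 ÷ 240 g/cup × 16 tbsp/cup = 15 tbsp
bread flour: (1 tbsp + 2 tsp = 5/3 tbsp) × 3/2 ÷ 16 tbsp/cup × 127 g/cup ≈ 20 g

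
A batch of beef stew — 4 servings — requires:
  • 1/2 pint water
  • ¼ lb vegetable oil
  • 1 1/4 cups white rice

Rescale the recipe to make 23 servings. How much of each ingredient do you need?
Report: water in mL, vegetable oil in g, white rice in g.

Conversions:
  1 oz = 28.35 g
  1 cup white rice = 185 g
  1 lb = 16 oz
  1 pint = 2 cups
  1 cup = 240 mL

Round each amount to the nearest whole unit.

Scaling factor: 23/4 = 5.75.
water: 0.5 pint × 23/4 × 2 cup/pint × 240 mL/cup = 1380 mL
vegetable oil: 0.25 lb × 23/4 × 16 oz/lb × 28.35 g/oz ≈ 652 g
white rice: 1.25 cup × 23/4 × 185 g/cup ≈ 1330 g

water: 1380 mL; vegetable oil: 652 g; white rice: 1330 g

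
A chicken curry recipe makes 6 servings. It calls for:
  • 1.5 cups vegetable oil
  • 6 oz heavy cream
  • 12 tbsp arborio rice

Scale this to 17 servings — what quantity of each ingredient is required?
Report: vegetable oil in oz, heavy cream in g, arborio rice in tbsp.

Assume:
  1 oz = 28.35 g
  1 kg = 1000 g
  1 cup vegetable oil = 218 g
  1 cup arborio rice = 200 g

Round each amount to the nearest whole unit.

Scaling factor: 17/6.
vegetable oil: 1.5 cup × 17/6 × 218 g/cup ÷ 28.35 g/oz ≈ 33 oz
heavy cream: 6 oz × 17/6 × 28.35 g/oz ≈ 482 g
arborio rice: 12 tbsp × 17/6 = 34 tbsp

vegetable oil: 33 oz; heavy cream: 482 g; arborio rice: 34 tbsp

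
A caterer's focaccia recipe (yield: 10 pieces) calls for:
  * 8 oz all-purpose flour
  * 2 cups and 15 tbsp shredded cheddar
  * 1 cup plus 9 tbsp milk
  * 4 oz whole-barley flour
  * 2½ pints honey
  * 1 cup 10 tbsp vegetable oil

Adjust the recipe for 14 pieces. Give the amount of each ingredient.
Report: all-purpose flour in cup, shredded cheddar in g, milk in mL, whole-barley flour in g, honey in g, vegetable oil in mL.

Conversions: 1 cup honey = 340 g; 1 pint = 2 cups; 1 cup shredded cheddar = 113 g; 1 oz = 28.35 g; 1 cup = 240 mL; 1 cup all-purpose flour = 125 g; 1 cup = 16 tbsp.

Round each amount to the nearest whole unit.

all-purpose flour: 3 cup; shredded cheddar: 465 g; milk: 525 mL; whole-barley flour: 159 g; honey: 2380 g; vegetable oil: 546 mL

Scaling factor: 14/10 = 7/5 = 1.4.
all-purpose flour: 8 oz × 7/5 × 28.35 g/oz ÷ 125 g/cup ≈ 3 cup
shredded cheddar: (2 cup + 15 tbsp = 2.9375 cup) × 7/5 × 113 g/cup ≈ 465 g
milk: (1 cup + 9 tbsp = 1.5625 cup) × 7/5 × 240 mL/cup = 525 mL
whole-barley flour: 4 oz × 7/5 × 28.35 g/oz ≈ 159 g
honey: 2.5 pint × 7/5 × 2 cup/pint × 340 g/cup = 2380 g
vegetable oil: (1 cup + 10 tbsp = 1.625 cup) × 7/5 × 240 mL/cup = 546 mL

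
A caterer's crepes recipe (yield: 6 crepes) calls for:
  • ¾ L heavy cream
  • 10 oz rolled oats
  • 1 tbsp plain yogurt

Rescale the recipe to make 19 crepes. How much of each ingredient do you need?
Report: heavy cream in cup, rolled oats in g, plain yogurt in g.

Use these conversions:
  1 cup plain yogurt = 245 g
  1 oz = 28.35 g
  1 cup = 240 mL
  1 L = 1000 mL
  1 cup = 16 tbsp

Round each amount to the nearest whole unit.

Scaling factor: 19/6.
heavy cream: 0.75 L × 19/6 × 1000 mL/L ÷ 240 mL/cup ≈ 10 cup
rolled oats: 10 oz × 19/6 × 28.35 g/oz ≈ 898 g
plain yogurt: 1 tbsp × 19/6 ÷ 16 tbsp/cup × 245 g/cup ≈ 48 g

heavy cream: 10 cup; rolled oats: 898 g; plain yogurt: 48 g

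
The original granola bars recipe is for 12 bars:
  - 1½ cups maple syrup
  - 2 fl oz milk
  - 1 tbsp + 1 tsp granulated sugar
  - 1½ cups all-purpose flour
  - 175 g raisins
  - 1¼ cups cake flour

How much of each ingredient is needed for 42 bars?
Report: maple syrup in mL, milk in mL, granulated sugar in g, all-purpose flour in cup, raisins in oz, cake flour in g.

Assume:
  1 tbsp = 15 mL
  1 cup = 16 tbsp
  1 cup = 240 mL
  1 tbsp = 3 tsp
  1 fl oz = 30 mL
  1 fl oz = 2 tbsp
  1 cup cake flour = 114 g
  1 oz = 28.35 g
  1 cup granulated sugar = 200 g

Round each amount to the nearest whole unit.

maple syrup: 1260 mL; milk: 210 mL; granulated sugar: 58 g; all-purpose flour: 5 cup; raisins: 22 oz; cake flour: 499 g

Scaling factor: 42/12 = 7/2 = 3.5.
maple syrup: 1.5 cup × 7/2 × 240 mL/cup = 1260 mL
milk: 2 fl oz × 7/2 × 30 mL/fl oz = 210 mL
granulated sugar: (1 tbsp + 1 tsp = 4/3 tbsp) × 7/2 ÷ 16 tbsp/cup × 200 g/cup ≈ 58 g
all-purpose flour: 1.5 cup × 7/2 ≈ 5 cup
raisins: 175 g × 7/2 ÷ 28.35 g/oz ≈ 22 oz
cake flour: 1.25 cup × 7/2 × 114 g/cup ≈ 499 g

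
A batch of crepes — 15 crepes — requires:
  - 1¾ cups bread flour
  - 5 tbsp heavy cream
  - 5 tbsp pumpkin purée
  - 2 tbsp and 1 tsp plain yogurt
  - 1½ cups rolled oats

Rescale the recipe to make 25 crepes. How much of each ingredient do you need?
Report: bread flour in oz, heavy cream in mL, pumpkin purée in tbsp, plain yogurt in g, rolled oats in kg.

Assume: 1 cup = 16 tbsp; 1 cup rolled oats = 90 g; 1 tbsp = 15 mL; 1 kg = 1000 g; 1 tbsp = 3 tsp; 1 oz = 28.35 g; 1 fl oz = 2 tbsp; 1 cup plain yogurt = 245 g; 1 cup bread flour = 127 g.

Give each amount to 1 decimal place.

bread flour: 13.1 oz; heavy cream: 125.0 mL; pumpkin purée: 8.3 tbsp; plain yogurt: 59.5 g; rolled oats: 0.2 kg

Scaling factor: 25/15 = 5/3.
bread flour: 1.75 cup × 5/3 × 127 g/cup ÷ 28.35 g/oz ≈ 13.1 oz
heavy cream: 5 tbsp × 5/3 × 15 mL/tbsp = 125.0 mL
pumpkin purée: 5 tbsp × 5/3 ≈ 8.3 tbsp
plain yogurt: (2 tbsp + 1 tsp = 7/3 tbsp) × 5/3 ÷ 16 tbsp/cup × 245 g/cup ≈ 59.5 g
rolled oats: 1.5 cup × 5/3 × 90 g/cup ÷ 1000 g/kg ≈ 0.2 kg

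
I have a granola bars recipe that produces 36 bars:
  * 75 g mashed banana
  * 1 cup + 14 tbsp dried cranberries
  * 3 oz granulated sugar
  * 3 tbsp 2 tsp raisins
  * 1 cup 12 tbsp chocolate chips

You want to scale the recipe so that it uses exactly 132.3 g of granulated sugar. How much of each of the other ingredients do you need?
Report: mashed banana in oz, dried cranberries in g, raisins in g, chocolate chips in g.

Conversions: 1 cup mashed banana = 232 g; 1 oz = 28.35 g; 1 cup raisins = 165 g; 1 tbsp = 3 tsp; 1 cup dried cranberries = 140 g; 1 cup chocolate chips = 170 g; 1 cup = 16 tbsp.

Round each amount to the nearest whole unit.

The original recipe has 85.05 g of granulated sugar, so the scaling factor is 132.3 ÷ 85.05 = 14/9.
mashed banana: 75 g × 14/9 ÷ 28.35 g/oz ≈ 4 oz
dried cranberries: (1 cup + 14 tbsp = 1.875 cup) × 14/9 × 140 g/cup ≈ 408 g
raisins: (3 tbsp + 2 tsp = 11/3 tbsp) × 14/9 ÷ 16 tbsp/cup × 165 g/cup ≈ 59 g
chocolate chips: (1 cup + 12 tbsp = 1.75 cup) × 14/9 × 170 g/cup ≈ 463 g

mashed banana: 4 oz; dried cranberries: 408 g; raisins: 59 g; chocolate chips: 463 g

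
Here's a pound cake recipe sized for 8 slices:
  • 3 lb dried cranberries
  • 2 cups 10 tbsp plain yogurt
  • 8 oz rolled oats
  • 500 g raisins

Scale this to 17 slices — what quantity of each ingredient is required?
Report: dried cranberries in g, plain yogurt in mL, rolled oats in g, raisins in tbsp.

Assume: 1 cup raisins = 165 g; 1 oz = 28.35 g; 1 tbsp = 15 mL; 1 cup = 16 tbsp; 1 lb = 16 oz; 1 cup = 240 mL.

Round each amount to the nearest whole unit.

Scaling factor: 17/8 = 2.125.
dried cranberries: 3 lb × 17/8 × 16 oz/lb × 28.35 g/oz ≈ 2892 g
plain yogurt: (2 cup + 10 tbsp = 2.625 cup) × 17/8 × 240 mL/cup ≈ 1339 mL
rolled oats: 8 oz × 17/8 × 28.35 g/oz ≈ 482 g
raisins: 500 g × 17/8 ÷ 165 g/cup × 16 tbsp/cup ≈ 103 tbsp

dried cranberries: 2892 g; plain yogurt: 1339 mL; rolled oats: 482 g; raisins: 103 tbsp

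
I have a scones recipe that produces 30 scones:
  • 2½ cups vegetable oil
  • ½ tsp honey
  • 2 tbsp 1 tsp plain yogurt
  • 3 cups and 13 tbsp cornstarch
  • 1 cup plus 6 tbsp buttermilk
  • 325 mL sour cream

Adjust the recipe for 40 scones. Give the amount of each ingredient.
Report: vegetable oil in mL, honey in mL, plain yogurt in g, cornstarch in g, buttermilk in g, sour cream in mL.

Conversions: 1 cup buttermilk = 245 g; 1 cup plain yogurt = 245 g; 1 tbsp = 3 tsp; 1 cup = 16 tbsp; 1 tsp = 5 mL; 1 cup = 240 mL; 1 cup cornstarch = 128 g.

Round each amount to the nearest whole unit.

vegetable oil: 800 mL; honey: 3 mL; plain yogurt: 48 g; cornstarch: 651 g; buttermilk: 449 g; sour cream: 433 mL

Scaling factor: 40/30 = 4/3.
vegetable oil: 2.5 cup × 4/3 × 240 mL/cup = 800 mL
honey: 0.5 tsp × 4/3 × 5 mL/tsp ≈ 3 mL
plain yogurt: (2 tbsp + 1 tsp = 7/3 tbsp) × 4/3 ÷ 16 tbsp/cup × 245 g/cup ≈ 48 g
cornstarch: (3 cup + 13 tbsp = 3.8125 cup) × 4/3 × 128 g/cup ≈ 651 g
buttermilk: (1 cup + 6 tbsp = 1.375 cup) × 4/3 × 245 g/cup ≈ 449 g
sour cream: 325 mL × 4/3 ≈ 433 mL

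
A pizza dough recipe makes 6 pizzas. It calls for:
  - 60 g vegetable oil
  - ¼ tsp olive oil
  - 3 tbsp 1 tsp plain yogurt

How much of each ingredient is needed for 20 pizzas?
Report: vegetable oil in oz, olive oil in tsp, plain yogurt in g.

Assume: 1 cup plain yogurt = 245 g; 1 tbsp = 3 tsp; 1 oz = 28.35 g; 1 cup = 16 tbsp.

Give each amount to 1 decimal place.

vegetable oil: 7.1 oz; olive oil: 0.8 tsp; plain yogurt: 170.1 g

Scaling factor: 20/6 = 10/3.
vegetable oil: 60 g × 10/3 ÷ 28.35 g/oz ≈ 7.1 oz
olive oil: 0.25 tsp × 10/3 ≈ 0.8 tsp
plain yogurt: (3 tbsp + 1 tsp = 10/3 tbsp) × 10/3 ÷ 16 tbsp/cup × 245 g/cup ≈ 170.1 g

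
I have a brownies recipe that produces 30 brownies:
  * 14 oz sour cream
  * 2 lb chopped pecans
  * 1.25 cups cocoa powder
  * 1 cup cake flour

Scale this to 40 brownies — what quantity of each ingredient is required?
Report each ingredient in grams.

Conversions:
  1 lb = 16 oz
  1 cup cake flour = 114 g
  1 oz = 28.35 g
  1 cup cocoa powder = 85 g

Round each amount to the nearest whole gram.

Scaling factor: 40/30 = 4/3.
sour cream: 14 oz × 4/3 × 28.35 g/oz ≈ 529 g
chopped pecans: 2 lb × 4/3 × 16 oz/lb × 28.35 g/oz ≈ 1210 g
cocoa powder: 1.25 cup × 4/3 × 85 g/cup ≈ 142 g
cake flour: 1 cup × 4/3 × 114 g/cup = 152 g

sour cream: 529 g; chopped pecans: 1210 g; cocoa powder: 142 g; cake flour: 152 g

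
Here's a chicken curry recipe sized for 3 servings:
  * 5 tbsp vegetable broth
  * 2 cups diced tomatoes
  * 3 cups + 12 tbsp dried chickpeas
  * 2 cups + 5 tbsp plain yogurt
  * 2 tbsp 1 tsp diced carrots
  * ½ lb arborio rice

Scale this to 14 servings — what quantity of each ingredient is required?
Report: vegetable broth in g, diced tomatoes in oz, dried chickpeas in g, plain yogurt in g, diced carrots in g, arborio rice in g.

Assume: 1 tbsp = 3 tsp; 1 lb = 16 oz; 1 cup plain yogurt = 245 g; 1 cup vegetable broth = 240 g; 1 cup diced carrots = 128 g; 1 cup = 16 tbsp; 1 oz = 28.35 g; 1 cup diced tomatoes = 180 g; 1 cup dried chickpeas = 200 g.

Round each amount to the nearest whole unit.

Scaling factor: 14/3.
vegetable broth: 5 tbsp × 14/3 ÷ 16 tbsp/cup × 240 g/cup = 350 g
diced tomatoes: 2 cup × 14/3 × 180 g/cup ÷ 28.35 g/oz ≈ 59 oz
dried chickpeas: (3 cup + 12 tbsp = 3.75 cup) × 14/3 × 200 g/cup = 3500 g
plain yogurt: (2 cup + 5 tbsp = 2.3125 cup) × 14/3 × 245 g/cup ≈ 2644 g
diced carrots: (2 tbsp + 1 tsp = 7/3 tbsp) × 14/3 ÷ 16 tbsp/cup × 128 g/cup ≈ 87 g
arborio rice: 0.5 lb × 14/3 × 16 oz/lb × 28.35 g/oz ≈ 1058 g

vegetable broth: 350 g; diced tomatoes: 59 oz; dried chickpeas: 3500 g; plain yogurt: 2644 g; diced carrots: 87 g; arborio rice: 1058 g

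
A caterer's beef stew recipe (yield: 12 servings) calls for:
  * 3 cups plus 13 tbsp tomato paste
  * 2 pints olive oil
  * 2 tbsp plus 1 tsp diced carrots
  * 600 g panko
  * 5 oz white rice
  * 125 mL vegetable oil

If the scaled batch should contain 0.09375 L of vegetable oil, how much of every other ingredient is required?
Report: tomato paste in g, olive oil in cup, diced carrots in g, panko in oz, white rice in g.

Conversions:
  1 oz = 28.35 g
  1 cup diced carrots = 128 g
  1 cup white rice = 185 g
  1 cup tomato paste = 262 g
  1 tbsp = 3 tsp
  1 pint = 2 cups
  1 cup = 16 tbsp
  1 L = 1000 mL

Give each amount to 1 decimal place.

tomato paste: 749.2 g; olive oil: 3.0 cup; diced carrots: 14.0 g; panko: 15.9 oz; white rice: 106.3 g

The original recipe has 0.125 L of vegetable oil, so the scaling factor is 0.09375 ÷ 0.125 = 3/4 = 0.75.
tomato paste: (3 cup + 13 tbsp = 3.8125 cup) × 3/4 × 262 g/cup ≈ 749.2 g
olive oil: 2 pint × 3/4 × 2 cup/pint = 3.0 cup
diced carrots: (2 tbsp + 1 tsp = 7/3 tbsp) × 3/4 ÷ 16 tbsp/cup × 128 g/cup = 14.0 g
panko: 600 g × 3/4 ÷ 28.35 g/oz ≈ 15.9 oz
white rice: 5 oz × 3/4 × 28.35 g/oz ≈ 106.3 g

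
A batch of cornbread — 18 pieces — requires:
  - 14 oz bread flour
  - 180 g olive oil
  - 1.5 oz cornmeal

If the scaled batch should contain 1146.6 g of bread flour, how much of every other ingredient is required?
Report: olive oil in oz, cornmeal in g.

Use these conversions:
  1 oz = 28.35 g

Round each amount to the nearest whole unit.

olive oil: 18 oz; cornmeal: 123 g

The original recipe has 396.9 g of bread flour, so the scaling factor is 1146.6 ÷ 396.9 = 26/9.
olive oil: 180 g × 26/9 ÷ 28.35 g/oz ≈ 18 oz
cornmeal: 1.5 oz × 26/9 × 28.35 g/oz ≈ 123 g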